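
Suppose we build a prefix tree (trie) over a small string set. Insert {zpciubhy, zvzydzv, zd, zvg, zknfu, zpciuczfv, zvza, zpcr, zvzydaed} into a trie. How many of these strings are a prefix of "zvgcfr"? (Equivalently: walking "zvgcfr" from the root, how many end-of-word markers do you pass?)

Check each prefix of "zvgcfr" against the stored set — each match is an end-marker on the path.
Prefixes of the query that are stored words: "zvg"
Count: 1

1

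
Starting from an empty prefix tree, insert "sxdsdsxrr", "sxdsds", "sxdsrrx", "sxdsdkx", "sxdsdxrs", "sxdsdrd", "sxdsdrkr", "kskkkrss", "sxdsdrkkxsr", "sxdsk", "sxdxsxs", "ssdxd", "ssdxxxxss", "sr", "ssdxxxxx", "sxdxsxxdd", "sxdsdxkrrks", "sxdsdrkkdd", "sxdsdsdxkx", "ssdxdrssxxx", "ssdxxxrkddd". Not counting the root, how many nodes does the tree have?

74

Insert word by word; a character creates a node only if that edge doesn't already exist:
  "sxdsdsxrr" → 9 new (s, x, d, s, d, s, x, r, r)
  "sxdsds" → prefix "sxdsds" already present; 0 new (none)
  "sxdsrrx" → prefix "sxds" already present; 3 new (r, r, x)
  "sxdsdkx" → prefix "sxdsd" already present; 2 new (k, x)
  "sxdsdxrs" → prefix "sxdsd" already present; 3 new (x, r, s)
  "sxdsdrd" → prefix "sxdsd" already present; 2 new (r, d)
  "sxdsdrkr" → prefix "sxdsdr" already present; 2 new (k, r)
  "kskkkrss" → 8 new (k, s, k, k, k, r, s, s)
  "sxdsdrkkxsr" → prefix "sxdsdrk" already present; 4 new (k, x, s, r)
  "sxdsk" → prefix "sxds" already present; 1 new (k)
  "sxdxsxs" → prefix "sxd" already present; 4 new (x, s, x, s)
  "ssdxd" → prefix "s" already present; 4 new (s, d, x, d)
  "ssdxxxxss" → prefix "ssdx" already present; 5 new (x, x, x, s, s)
  "sr" → prefix "s" already present; 1 new (r)
  "ssdxxxxx" → prefix "ssdxxxx" already present; 1 new (x)
  "sxdxsxxdd" → prefix "sxdxsx" already present; 3 new (x, d, d)
  "sxdsdxkrrks" → prefix "sxdsdx" already present; 5 new (k, r, r, k, s)
  "sxdsdrkkdd" → prefix "sxdsdrkk" already present; 2 new (d, d)
  "sxdsdsdxkx" → prefix "sxdsds" already present; 4 new (d, x, k, x)
  "ssdxdrssxxx" → prefix "ssdxd" already present; 6 new (r, s, s, x, x, x)
  "ssdxxxrkddd" → prefix "ssdxxx" already present; 5 new (r, k, d, d, d)
Total nodes = 9 + 0 + 3 + 2 + 3 + 2 + 2 + 8 + 4 + 1 + 4 + 4 + 5 + 1 + 1 + 3 + 5 + 2 + 4 + 6 + 5 = 74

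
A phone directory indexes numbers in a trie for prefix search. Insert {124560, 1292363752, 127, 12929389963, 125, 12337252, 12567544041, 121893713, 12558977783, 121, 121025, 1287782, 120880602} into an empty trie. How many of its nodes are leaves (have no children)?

Leaves are exactly the stored words that no other stored word extends.
Those words: "120880602", "121025", "121893713", "12337252", "124560", "12558977783", "12567544041", "127", "1287782", "1292363752", "12929389963"
Leaf count: 11

11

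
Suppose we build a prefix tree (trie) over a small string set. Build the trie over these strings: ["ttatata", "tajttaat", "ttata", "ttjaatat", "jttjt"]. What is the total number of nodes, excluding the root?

Trace insertions, counting only characters that open a new branch:
  "ttatata" → 7 new (t, t, a, t, a, t, a)
  "tajttaat" → prefix "t" already present; 7 new (a, j, t, t, a, a, t)
  "ttata" → prefix "ttata" already present; 0 new (none)
  "ttjaatat" → prefix "tt" already present; 6 new (j, a, a, t, a, t)
  "jttjt" → 5 new (j, t, t, j, t)
Total nodes = 7 + 7 + 0 + 6 + 5 = 25

25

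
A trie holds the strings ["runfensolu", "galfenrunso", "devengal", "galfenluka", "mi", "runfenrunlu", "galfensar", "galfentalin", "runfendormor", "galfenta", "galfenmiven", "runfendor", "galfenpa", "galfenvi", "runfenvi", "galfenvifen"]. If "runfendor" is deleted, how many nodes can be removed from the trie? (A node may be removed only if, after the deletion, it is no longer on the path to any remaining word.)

0

Walk "runfendor" from the leaf back toward the root, removing each node that no remaining word uses.
Every node on "runfendor" is still needed (e.g. by "runfendormor"), so nothing is freed.
Nodes removed: 0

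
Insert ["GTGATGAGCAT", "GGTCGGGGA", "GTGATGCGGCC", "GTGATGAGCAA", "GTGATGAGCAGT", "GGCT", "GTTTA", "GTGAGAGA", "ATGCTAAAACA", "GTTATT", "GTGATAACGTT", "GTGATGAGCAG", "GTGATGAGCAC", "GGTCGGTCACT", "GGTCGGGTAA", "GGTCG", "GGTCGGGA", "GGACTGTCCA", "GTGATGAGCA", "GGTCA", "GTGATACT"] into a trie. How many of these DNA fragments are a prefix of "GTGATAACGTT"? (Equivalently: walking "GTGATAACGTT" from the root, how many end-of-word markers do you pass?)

1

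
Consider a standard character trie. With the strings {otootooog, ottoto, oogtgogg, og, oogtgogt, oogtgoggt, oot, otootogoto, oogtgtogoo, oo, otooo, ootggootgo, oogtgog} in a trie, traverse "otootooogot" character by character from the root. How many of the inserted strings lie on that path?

1

Traverse "otootooogot" character by character; count nodes along the way that are marked as word ends.
Prefixes of the query that are stored words: "otootooog"
Count: 1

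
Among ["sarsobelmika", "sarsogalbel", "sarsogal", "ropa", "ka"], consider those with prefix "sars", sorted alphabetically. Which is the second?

DFS of the "sars" subtree visits, in order: "sarsobelmika", "sarsogal", "sarsogalbel"
Position 2: sarsogal

sarsogal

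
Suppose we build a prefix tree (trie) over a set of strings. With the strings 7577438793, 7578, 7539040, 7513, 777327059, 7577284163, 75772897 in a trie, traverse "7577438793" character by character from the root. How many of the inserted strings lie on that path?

Traverse "7577438793" character by character; count nodes along the way that are marked as word ends.
Prefixes of the query that are stored words: "7577438793"
Count: 1

1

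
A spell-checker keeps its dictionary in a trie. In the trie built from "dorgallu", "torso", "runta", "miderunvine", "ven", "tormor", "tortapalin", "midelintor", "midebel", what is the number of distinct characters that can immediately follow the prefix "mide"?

3

The children of the "mide" node are the distinct next characters among strings starting with "mide".
Distinct next characters after "mide": b, l, r.
That node has 3 child edges.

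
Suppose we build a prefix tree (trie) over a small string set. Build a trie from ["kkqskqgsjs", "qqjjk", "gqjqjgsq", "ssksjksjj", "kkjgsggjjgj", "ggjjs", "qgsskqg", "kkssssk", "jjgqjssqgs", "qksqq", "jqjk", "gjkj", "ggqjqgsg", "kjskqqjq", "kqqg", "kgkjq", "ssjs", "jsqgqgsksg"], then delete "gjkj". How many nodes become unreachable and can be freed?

A node on "gjkj"'s path can go only if nothing else ends at it or branches off below it.
The suffix "jkj" (3 nodes) is used only by "gjkj"; the node for "g" still has the child "q", so pruning stops there.
Nodes removed: 3

3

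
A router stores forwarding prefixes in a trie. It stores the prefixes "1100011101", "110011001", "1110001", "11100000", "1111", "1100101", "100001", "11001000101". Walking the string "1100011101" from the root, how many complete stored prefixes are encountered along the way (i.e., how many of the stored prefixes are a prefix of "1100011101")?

1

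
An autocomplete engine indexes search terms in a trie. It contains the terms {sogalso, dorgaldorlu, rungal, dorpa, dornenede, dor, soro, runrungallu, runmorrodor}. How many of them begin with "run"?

3

Traverse to the node for "run", then collect every word in that subtree.
Matches: "rungal", "runmorrodor", "runrungallu"
Count: 3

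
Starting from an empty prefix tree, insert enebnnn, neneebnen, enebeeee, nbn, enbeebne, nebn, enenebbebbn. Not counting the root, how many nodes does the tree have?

For each word, the new-node count is its length minus the longest prefix already in the trie:
  "enebnnn" → 7 new (e, n, e, b, n, n, n)
  "neneebnen" → 9 new (n, e, n, e, e, b, n, e, n)
  "enebeeee" → prefix "eneb" already present; 4 new (e, e, e, e)
  "nbn" → prefix "n" already present; 2 new (b, n)
  "enbeebne" → prefix "en" already present; 6 new (b, e, e, b, n, e)
  "nebn" → prefix "ne" already present; 2 new (b, n)
  "enenebbebbn" → prefix "ene" already present; 8 new (n, e, b, b, e, b, b, n)
Total nodes = 7 + 9 + 4 + 2 + 6 + 2 + 8 = 38

38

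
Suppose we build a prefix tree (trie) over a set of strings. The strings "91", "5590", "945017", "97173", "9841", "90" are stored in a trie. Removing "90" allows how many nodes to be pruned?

After clearing the end-marker at "90", prune upward until reaching a node still needed by another word.
The suffix "0" (1 node) is used only by "90"; the node for "9" still has the child "1", so pruning stops there.
Nodes removed: 1

1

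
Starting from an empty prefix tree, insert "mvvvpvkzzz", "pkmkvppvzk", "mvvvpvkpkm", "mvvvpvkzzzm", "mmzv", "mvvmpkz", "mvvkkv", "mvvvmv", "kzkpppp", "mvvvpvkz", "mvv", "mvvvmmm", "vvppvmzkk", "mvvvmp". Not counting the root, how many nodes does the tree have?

For each word, the new-node count is its length minus the longest prefix already in the trie:
  "mvvvpvkzzz" → 10 new (m, v, v, v, p, v, k, z, z, z)
  "pkmkvppvzk" → 10 new (p, k, m, k, v, p, p, v, z, k)
  "mvvvpvkpkm" → prefix "mvvvpvk" already present; 3 new (p, k, m)
  "mvvvpvkzzzm" → prefix "mvvvpvkzzz" already present; 1 new (m)
  "mmzv" → prefix "m" already present; 3 new (m, z, v)
  "mvvmpkz" → prefix "mvv" already present; 4 new (m, p, k, z)
  "mvvkkv" → prefix "mvv" already present; 3 new (k, k, v)
  "mvvvmv" → prefix "mvvv" already present; 2 new (m, v)
  "kzkpppp" → 7 new (k, z, k, p, p, p, p)
  "mvvvpvkz" → prefix "mvvvpvkz" already present; 0 new (none)
  "mvv" → prefix "mvv" already present; 0 new (none)
  "mvvvmmm" → prefix "mvvvm" already present; 2 new (m, m)
  "vvppvmzkk" → 9 new (v, v, p, p, v, m, z, k, k)
  "mvvvmp" → prefix "mvvvm" already present; 1 new (p)
Total nodes = 10 + 10 + 3 + 1 + 3 + 4 + 3 + 2 + 7 + 0 + 0 + 2 + 9 + 1 = 55

55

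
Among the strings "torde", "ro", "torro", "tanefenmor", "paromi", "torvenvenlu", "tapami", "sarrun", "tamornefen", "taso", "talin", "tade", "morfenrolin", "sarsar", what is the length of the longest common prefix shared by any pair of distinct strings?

3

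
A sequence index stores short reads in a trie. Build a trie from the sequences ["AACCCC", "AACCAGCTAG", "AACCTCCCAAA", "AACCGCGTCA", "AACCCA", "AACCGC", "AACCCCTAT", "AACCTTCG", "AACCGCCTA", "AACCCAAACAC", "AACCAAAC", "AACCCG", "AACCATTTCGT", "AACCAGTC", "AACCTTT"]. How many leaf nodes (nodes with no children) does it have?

Leaves are exactly the stored words that no other stored word extends.
Those words: "AACCAAAC", "AACCAGCTAG", "AACCAGTC", "AACCATTTCGT", "AACCCAAACAC", "AACCCCTAT", "AACCCG", "AACCGCCTA", "AACCGCGTCA", "AACCTCCCAAA", "AACCTTCG", "AACCTTT"
Leaf count: 12

12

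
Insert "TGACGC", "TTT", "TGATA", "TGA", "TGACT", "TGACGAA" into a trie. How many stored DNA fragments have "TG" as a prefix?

5

Walk to "TG"; the words in its subtree are exactly those with that prefix.
Words under "TG": TGA, TGACGAA, TGACGC, TGACT, TGATA
Count: 5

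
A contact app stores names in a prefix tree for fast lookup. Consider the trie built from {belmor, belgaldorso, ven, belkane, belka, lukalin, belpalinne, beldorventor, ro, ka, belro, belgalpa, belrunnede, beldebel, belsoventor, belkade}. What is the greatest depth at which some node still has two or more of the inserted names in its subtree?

Equivalently: take the maximum, over all pairs, of their longest common prefix length.
"belgaldorso" and "belgalpa" agree on "belgal" (6 characters) before diverging; nothing deeper is shared.
Longest shared-prefix length: 6

6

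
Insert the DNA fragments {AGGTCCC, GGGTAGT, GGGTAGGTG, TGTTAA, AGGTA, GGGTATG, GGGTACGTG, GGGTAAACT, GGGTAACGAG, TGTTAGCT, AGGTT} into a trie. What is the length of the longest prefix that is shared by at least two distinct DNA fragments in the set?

6

The deepest shared node is where two words last agree before diverging.
e.g. "GGGTAAACT" and "GGGTAACGAG" share the prefix "GGGTAA" of length 6; no pair shares a longer one.
Longest shared-prefix length: 6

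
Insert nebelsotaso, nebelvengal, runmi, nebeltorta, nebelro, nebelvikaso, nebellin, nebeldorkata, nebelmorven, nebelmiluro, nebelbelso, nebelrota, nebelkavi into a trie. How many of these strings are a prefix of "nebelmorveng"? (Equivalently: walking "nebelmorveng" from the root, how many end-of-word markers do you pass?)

Check each prefix of "nebelmorveng" against the stored set — each match is an end-marker on the path.
Prefixes of the query that are stored words: "nebelmorven"
Count: 1

1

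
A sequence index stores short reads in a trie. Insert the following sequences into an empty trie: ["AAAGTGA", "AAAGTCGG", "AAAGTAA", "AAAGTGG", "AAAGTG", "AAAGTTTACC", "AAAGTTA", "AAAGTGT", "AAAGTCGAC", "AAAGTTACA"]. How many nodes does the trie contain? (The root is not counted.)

24

Insert word by word; a character creates a node only if that edge doesn't already exist:
  "AAAGTGA" → 7 new (A, A, A, G, T, G, A)
  "AAAGTCGG" → prefix "AAAGT" already present; 3 new (C, G, G)
  "AAAGTAA" → prefix "AAAGT" already present; 2 new (A, A)
  "AAAGTGG" → prefix "AAAGTG" already present; 1 new (G)
  "AAAGTG" → prefix "AAAGTG" already present; 0 new (none)
  "AAAGTTTACC" → prefix "AAAGT" already present; 5 new (T, T, A, C, C)
  "AAAGTTA" → prefix "AAAGTT" already present; 1 new (A)
  "AAAGTGT" → prefix "AAAGTG" already present; 1 new (T)
  "AAAGTCGAC" → prefix "AAAGTCG" already present; 2 new (A, C)
  "AAAGTTACA" → prefix "AAAGTTA" already present; 2 new (C, A)
Total nodes = 7 + 3 + 2 + 1 + 0 + 5 + 1 + 1 + 2 + 2 = 24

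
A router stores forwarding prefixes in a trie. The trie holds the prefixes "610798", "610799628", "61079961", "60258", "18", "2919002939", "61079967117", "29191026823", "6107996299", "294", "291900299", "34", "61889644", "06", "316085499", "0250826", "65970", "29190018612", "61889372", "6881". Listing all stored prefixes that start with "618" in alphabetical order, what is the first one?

61889372

DFS of the "618" subtree visits, in order: "61889372", "61889644"
The 1st is 61889372.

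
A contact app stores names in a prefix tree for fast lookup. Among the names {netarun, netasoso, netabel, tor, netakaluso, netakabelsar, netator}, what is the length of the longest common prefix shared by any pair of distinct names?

6

The deepest shared node is where two words last agree before diverging.
e.g. "netakabelsar" and "netakaluso" share the prefix "netaka" of length 6; no pair shares a longer one.
Longest shared-prefix length: 6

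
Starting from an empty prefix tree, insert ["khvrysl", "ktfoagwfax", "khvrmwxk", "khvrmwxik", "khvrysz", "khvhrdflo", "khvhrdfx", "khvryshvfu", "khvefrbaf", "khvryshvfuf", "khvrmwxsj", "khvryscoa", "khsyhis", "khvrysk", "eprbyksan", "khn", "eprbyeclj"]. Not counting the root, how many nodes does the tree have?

Trace insertions, counting only characters that open a new branch:
  "khvrysl" → 7 new (k, h, v, r, y, s, l)
  "ktfoagwfax" → prefix "k" already present; 9 new (t, f, o, a, g, w, f, a, x)
  "khvrmwxk" → prefix "khvr" already present; 4 new (m, w, x, k)
  "khvrmwxik" → prefix "khvrmwx" already present; 2 new (i, k)
  "khvrysz" → prefix "khvrys" already present; 1 new (z)
  "khvhrdflo" → prefix "khv" already present; 6 new (h, r, d, f, l, o)
  "khvhrdfx" → prefix "khvhrdf" already present; 1 new (x)
  "khvryshvfu" → prefix "khvrys" already present; 4 new (h, v, f, u)
  "khvefrbaf" → prefix "khv" already present; 6 new (e, f, r, b, a, f)
  "khvryshvfuf" → prefix "khvryshvfu" already present; 1 new (f)
  "khvrmwxsj" → prefix "khvrmwx" already present; 2 new (s, j)
  "khvryscoa" → prefix "khvrys" already present; 3 new (c, o, a)
  "khsyhis" → prefix "kh" already present; 5 new (s, y, h, i, s)
  "khvrysk" → prefix "khvrys" already present; 1 new (k)
  "eprbyksan" → 9 new (e, p, r, b, y, k, s, a, n)
  "khn" → prefix "kh" already present; 1 new (n)
  "eprbyeclj" → prefix "eprby" already present; 4 new (e, c, l, j)
Total nodes = 7 + 9 + 4 + 2 + 1 + 6 + 1 + 4 + 6 + 1 + 2 + 3 + 5 + 1 + 9 + 1 + 4 = 66

66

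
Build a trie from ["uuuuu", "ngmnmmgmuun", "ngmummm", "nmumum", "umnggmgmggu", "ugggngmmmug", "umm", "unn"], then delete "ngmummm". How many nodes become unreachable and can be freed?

4

Walk "ngmummm" from the leaf back toward the root, removing each node that no remaining word uses.
The suffix "ummm" (4 nodes) is used only by "ngmummm"; the node for "ngm" still has the child "n", so pruning stops there.
Nodes removed: 4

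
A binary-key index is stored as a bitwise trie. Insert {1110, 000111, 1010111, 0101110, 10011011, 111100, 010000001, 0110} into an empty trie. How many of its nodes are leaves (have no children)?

8

Leaves are exactly the stored words that no other stored word extends.
Those words: "000111", "010000001", "0101110", "0110", "10011011", "1010111", "1110", "111100"
Leaf count: 8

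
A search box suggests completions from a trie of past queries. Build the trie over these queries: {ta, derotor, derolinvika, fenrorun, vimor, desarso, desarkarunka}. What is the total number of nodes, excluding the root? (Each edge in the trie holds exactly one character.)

41

Count nodes per top-level branch (shared prefixes stored once):
  'd'-branch (derolinvika, derotor, desarkarunka, desarso): 26 nodes
  'f'-branch (fenrorun): 8 nodes
  't'-branch (ta): 2 nodes
  'v'-branch (vimor): 5 nodes
Sum: 41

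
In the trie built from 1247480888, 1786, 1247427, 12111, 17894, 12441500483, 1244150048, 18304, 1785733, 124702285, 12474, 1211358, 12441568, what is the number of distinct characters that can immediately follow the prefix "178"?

The children of the "178" node are the distinct next characters among strings starting with "178".
Distinct next characters after "178": 5, 6, 9.
That node has 3 child edges.

3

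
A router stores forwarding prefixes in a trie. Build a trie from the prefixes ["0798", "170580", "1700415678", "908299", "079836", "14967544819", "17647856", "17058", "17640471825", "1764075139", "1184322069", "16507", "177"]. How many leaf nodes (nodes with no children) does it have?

11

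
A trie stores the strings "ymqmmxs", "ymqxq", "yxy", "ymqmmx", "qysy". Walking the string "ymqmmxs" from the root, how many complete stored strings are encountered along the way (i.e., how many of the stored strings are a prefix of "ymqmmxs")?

Walk "ymqmmxs" from the root; an end-of-word marker is hit whenever a stored word is a prefix of "ymqmmxs".
Prefixes of the query that are stored words: "ymqmmx", "ymqmmxs"
Count: 2

2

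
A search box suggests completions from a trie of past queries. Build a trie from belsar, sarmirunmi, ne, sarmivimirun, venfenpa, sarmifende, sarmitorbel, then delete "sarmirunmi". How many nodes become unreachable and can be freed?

A node on "sarmirunmi"'s path can go only if nothing else ends at it or branches off below it.
The suffix "runmi" (5 nodes) is used only by "sarmirunmi"; the node for "sarmi" still has the child "v", so pruning stops there.
Nodes removed: 5

5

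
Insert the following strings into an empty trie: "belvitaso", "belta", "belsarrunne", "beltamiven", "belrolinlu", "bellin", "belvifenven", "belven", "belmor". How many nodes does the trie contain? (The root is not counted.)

Count nodes per top-level branch (shared prefixes stored once):
  'b'-branch (bellin, belmor, belrolinlu, belsarrunne, belta, beltamiven, belven, belvifenven, belvitaso): 45 nodes
Sum: 45

45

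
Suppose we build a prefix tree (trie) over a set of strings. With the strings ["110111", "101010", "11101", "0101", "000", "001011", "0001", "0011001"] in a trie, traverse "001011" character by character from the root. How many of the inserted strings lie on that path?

Walk "001011" from the root; an end-of-word marker is hit whenever a stored word is a prefix of "001011".
Prefixes of the query that are stored words: "001011"
Count: 1

1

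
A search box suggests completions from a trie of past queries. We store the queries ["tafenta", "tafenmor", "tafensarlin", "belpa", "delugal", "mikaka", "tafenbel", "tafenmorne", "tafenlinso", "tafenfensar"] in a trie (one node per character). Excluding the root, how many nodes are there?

50

Insert word by word; a character creates a node only if that edge doesn't already exist:
  "tafenta" → 7 new (t, a, f, e, n, t, a)
  "tafenmor" → prefix "tafen" already present; 3 new (m, o, r)
  "tafensarlin" → prefix "tafen" already present; 6 new (s, a, r, l, i, n)
  "belpa" → 5 new (b, e, l, p, a)
  "delugal" → 7 new (d, e, l, u, g, a, l)
  "mikaka" → 6 new (m, i, k, a, k, a)
  "tafenbel" → prefix "tafen" already present; 3 new (b, e, l)
  "tafenmorne" → prefix "tafenmor" already present; 2 new (n, e)
  "tafenlinso" → prefix "tafen" already present; 5 new (l, i, n, s, o)
  "tafenfensar" → prefix "tafen" already present; 6 new (f, e, n, s, a, r)
Total nodes = 7 + 3 + 6 + 5 + 7 + 6 + 3 + 2 + 5 + 6 = 50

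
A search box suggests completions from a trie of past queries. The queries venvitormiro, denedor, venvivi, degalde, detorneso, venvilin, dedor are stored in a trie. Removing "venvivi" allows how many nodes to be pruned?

A node on "venvivi"'s path can go only if nothing else ends at it or branches off below it.
The suffix "vi" (2 nodes) is used only by "venvivi"; the node for "venvi" still has the child "t", so pruning stops there.
Nodes removed: 2

2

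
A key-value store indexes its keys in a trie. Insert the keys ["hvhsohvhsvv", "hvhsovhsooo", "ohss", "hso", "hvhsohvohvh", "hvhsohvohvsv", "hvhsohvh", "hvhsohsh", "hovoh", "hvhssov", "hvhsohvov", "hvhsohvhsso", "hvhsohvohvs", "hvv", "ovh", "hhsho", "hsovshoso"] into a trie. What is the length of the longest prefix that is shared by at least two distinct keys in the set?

11

The deepest shared node is where two words last agree before diverging.
"hvhsohvohvs" and "hvhsohvohvsv" agree on "hvhsohvohvs" (11 characters) before diverging; nothing deeper is shared.
Longest shared-prefix length: 11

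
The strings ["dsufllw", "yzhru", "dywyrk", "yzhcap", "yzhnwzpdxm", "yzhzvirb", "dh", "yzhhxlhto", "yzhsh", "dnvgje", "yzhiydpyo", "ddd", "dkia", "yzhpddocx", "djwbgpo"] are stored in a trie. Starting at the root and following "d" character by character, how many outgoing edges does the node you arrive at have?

Walk "d" from the root, arriving at one node.
Characters that immediately follow "d" among the stored strings: {d, h, j, k, n, s, y}.
That node has 7 child edges.

7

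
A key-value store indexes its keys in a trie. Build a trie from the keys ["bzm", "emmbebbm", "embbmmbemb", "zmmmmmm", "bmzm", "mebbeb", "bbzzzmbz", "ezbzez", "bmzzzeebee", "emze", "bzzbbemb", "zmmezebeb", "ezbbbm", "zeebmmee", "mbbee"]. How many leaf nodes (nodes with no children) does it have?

A leaf is a node with no children — equivalently, the end of a word that is not a proper prefix of any other stored word.
Those words: "bbzzzmbz", "bmzm", "bmzzzeebee", "bzm", "bzzbbemb", "embbmmbemb", "emmbebbm", "emze", "ezbbbm", "ezbzez", "mbbee", "mebbeb", "zeebmmee", "zmmezebeb", "zmmmmmm"
Leaf count: 15

15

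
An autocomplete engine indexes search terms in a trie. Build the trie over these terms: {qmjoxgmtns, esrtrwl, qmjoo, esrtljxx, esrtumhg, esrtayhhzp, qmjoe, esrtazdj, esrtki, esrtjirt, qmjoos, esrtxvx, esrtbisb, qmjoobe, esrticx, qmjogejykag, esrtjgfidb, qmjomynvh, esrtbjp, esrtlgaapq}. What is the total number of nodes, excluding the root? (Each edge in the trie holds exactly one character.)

79

For each word, the new-node count is its length minus the longest prefix already in the trie:
  "qmjoxgmtns" → 10 new (q, m, j, o, x, g, m, t, n, s)
  "esrtrwl" → 7 new (e, s, r, t, r, w, l)
  "qmjoo" → prefix "qmjo" already present; 1 new (o)
  "esrtljxx" → prefix "esrt" already present; 4 new (l, j, x, x)
  "esrtumhg" → prefix "esrt" already present; 4 new (u, m, h, g)
  "esrtayhhzp" → prefix "esrt" already present; 6 new (a, y, h, h, z, p)
  "qmjoe" → prefix "qmjo" already present; 1 new (e)
  "esrtazdj" → prefix "esrta" already present; 3 new (z, d, j)
  "esrtki" → prefix "esrt" already present; 2 new (k, i)
  "esrtjirt" → prefix "esrt" already present; 4 new (j, i, r, t)
  "qmjoos" → prefix "qmjoo" already present; 1 new (s)
  "esrtxvx" → prefix "esrt" already present; 3 new (x, v, x)
  "esrtbisb" → prefix "esrt" already present; 4 new (b, i, s, b)
  "qmjoobe" → prefix "qmjoo" already present; 2 new (b, e)
  "esrticx" → prefix "esrt" already present; 3 new (i, c, x)
  "qmjogejykag" → prefix "qmjo" already present; 7 new (g, e, j, y, k, a, g)
  "esrtjgfidb" → prefix "esrtj" already present; 5 new (g, f, i, d, b)
  "qmjomynvh" → prefix "qmjo" already present; 5 new (m, y, n, v, h)
  "esrtbjp" → prefix "esrtb" already present; 2 new (j, p)
  "esrtlgaapq" → prefix "esrtl" already present; 5 new (g, a, a, p, q)
Total nodes = 10 + 7 + 1 + 4 + 4 + 6 + 1 + 3 + 2 + 4 + 1 + 3 + 4 + 2 + 3 + 7 + 5 + 5 + 2 + 5 = 79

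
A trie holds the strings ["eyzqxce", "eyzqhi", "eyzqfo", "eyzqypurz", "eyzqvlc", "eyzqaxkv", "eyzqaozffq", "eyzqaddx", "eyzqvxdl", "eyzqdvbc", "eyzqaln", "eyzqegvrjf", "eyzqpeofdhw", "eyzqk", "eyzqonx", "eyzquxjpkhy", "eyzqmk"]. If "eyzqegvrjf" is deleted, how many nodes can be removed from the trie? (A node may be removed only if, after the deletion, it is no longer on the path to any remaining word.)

6

After clearing the end-marker at "eyzqegvrjf", prune upward until reaching a node still needed by another word.
The suffix "egvrjf" (6 nodes) is used only by "eyzqegvrjf"; the node for "eyzq" still has the child "x", so pruning stops there.
Nodes removed: 6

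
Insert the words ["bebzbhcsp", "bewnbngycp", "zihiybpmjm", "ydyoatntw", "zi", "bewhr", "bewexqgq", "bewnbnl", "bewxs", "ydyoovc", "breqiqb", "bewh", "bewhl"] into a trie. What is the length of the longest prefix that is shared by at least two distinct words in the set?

6

Look for the deepest trie node that still has at least two words in its subtree.
e.g. "bewnbngycp" and "bewnbnl" share the prefix "bewnbn" of length 6; no pair shares a longer one.
Longest shared-prefix length: 6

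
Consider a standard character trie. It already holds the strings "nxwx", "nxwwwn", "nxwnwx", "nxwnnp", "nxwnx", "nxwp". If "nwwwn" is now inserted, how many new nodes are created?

The longest prefix of "nwwwn" already in the trie is "n" (length 1).
Each of the 4 remaining characters creates one node.

4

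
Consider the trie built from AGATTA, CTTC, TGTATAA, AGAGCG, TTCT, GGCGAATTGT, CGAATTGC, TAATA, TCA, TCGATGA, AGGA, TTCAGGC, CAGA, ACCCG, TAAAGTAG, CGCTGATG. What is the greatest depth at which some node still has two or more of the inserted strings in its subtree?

3

The deepest shared node is where two words last agree before diverging.
"AGAGCG" and "AGATTA" agree on "AGA" (3 characters) before diverging; nothing deeper is shared.
Longest shared-prefix length: 3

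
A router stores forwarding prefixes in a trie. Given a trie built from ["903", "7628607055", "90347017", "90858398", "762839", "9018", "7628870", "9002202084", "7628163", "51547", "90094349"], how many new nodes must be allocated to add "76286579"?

3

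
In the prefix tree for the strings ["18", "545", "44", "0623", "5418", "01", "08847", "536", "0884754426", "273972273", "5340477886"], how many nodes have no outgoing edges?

10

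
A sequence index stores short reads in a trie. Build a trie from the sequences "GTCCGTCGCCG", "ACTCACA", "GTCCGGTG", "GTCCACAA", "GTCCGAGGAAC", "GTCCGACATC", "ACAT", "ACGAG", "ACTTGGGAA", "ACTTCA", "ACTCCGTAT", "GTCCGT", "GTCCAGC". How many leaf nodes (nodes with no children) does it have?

12

A leaf is a node with no children — equivalently, the end of a word that is not a proper prefix of any other stored word.
Those words: "ACAT", "ACGAG", "ACTCACA", "ACTCCGTAT", "ACTTCA", "ACTTGGGAA", "GTCCACAA", "GTCCAGC", "GTCCGACATC", "GTCCGAGGAAC", "GTCCGGTG", "GTCCGTCGCCG"
Leaf count: 12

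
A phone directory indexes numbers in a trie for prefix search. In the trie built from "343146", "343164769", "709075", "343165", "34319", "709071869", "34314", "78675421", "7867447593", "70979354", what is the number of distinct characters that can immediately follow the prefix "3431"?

Follow the path "3431" to its node, then look at its outgoing edges.
Characters that immediately follow "3431" among the stored strings: {4, 6, 9}.
That node has 3 child edges.

3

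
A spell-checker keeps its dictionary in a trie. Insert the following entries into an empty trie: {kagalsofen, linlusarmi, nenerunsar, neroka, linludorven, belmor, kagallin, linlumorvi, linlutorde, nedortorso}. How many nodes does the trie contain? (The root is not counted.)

Insert word by word; a character creates a node only if that edge doesn't already exist:
  "kagalsofen" → 10 new (k, a, g, a, l, s, o, f, e, n)
  "linlusarmi" → 10 new (l, i, n, l, u, s, a, r, m, i)
  "nenerunsar" → 10 new (n, e, n, e, r, u, n, s, a, r)
  "neroka" → prefix "ne" already present; 4 new (r, o, k, a)
  "linludorven" → prefix "linlu" already present; 6 new (d, o, r, v, e, n)
  "belmor" → 6 new (b, e, l, m, o, r)
  "kagallin" → prefix "kagal" already present; 3 new (l, i, n)
  "linlumorvi" → prefix "linlu" already present; 5 new (m, o, r, v, i)
  "linlutorde" → prefix "linlu" already present; 5 new (t, o, r, d, e)
  "nedortorso" → prefix "ne" already present; 8 new (d, o, r, t, o, r, s, o)
Total nodes = 10 + 10 + 10 + 4 + 6 + 6 + 3 + 5 + 5 + 8 = 67

67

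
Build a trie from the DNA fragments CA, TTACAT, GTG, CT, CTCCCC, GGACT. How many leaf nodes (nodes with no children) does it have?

5

A leaf is a node with no children — equivalently, the end of a word that is not a proper prefix of any other stored word.
Those words: "CA", "CTCCCC", "GGACT", "GTG", "TTACAT"
Leaf count: 5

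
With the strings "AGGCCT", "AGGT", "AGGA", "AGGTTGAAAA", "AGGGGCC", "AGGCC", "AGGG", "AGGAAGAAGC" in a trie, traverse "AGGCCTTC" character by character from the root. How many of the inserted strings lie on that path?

2

Check each prefix of "AGGCCTTC" against the stored set — each match is an end-marker on the path.
Prefixes of the query that are stored words: "AGGCC", "AGGCCT"
Count: 2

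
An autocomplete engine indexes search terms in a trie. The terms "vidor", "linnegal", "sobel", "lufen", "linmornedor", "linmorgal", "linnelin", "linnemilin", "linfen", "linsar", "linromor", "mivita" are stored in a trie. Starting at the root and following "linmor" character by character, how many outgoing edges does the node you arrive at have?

The children of the "linmor" node are the distinct next characters among strings starting with "linmor".
Distinct next characters after "linmor": g, n.
That node has 2 child edges.

2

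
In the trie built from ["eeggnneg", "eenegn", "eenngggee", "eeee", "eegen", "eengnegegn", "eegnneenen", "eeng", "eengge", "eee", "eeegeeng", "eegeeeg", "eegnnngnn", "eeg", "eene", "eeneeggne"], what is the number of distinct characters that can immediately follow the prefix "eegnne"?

Follow the path "eegnne" to its node, then look at its outgoing edges.
Characters that immediately follow "eegnne" among the stored strings: {e}.
That node has 1 child edge.

1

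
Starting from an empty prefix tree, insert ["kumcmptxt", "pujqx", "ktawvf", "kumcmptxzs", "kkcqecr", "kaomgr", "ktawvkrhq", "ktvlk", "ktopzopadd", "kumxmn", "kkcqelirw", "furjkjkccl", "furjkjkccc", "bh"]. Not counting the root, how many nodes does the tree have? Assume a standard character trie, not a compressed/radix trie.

For each word, the new-node count is its length minus the longest prefix already in the trie:
  "kumcmptxt" → 9 new (k, u, m, c, m, p, t, x, t)
  "pujqx" → 5 new (p, u, j, q, x)
  "ktawvf" → prefix "k" already present; 5 new (t, a, w, v, f)
  "kumcmptxzs" → prefix "kumcmptx" already present; 2 new (z, s)
  "kkcqecr" → prefix "k" already present; 6 new (k, c, q, e, c, r)
  "kaomgr" → prefix "k" already present; 5 new (a, o, m, g, r)
  "ktawvkrhq" → prefix "ktawv" already present; 4 new (k, r, h, q)
  "ktvlk" → prefix "kt" already present; 3 new (v, l, k)
  "ktopzopadd" → prefix "kt" already present; 8 new (o, p, z, o, p, a, d, d)
  "kumxmn" → prefix "kum" already present; 3 new (x, m, n)
  "kkcqelirw" → prefix "kkcqe" already present; 4 new (l, i, r, w)
  "furjkjkccl" → 10 new (f, u, r, j, k, j, k, c, c, l)
  "furjkjkccc" → prefix "furjkjkcc" already present; 1 new (c)
  "bh" → 2 new (b, h)
Total nodes = 9 + 5 + 5 + 2 + 6 + 5 + 4 + 3 + 8 + 3 + 4 + 10 + 1 + 2 = 67

67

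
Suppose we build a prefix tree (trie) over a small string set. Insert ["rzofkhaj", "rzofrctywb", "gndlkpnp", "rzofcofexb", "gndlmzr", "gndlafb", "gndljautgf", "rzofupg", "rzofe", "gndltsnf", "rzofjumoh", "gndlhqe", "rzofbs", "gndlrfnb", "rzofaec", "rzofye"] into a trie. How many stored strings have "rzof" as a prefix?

9

Traverse to the node for "rzof", then collect every word in that subtree.
Words under "rzof": rzofaec, rzofbs, rzofcofexb, rzofe, rzofjumoh, rzofkhaj, rzofrctywb, rzofupg, rzofye
Count: 9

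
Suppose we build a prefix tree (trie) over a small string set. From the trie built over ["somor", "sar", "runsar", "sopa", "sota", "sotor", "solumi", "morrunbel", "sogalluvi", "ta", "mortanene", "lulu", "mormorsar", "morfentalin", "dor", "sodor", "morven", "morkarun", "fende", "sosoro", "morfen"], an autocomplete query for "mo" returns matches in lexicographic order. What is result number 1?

Words with prefix "mo", in lexicographic order: "morfen", "morfentalin", "morkarun", "mormorsar", "morrunbel", "mortanene", "morven"
Position 1: morfen

morfen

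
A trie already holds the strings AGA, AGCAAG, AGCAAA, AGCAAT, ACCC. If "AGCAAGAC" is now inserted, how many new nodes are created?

2

"AGCAAG" is already a path in the trie; the remaining "AC" must be added.
New nodes needed: |"AGCAAGAC"| − 6 = 8 − 6 = 2.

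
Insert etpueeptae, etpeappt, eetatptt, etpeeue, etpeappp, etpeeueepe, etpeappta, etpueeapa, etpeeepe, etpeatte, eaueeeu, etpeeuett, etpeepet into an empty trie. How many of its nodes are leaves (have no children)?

Leaves are exactly the stored words that no other stored word extends.
Those words: "eaueeeu", "eetatptt", "etpeappp", "etpeappta", "etpeatte", "etpeeepe", "etpeepet", "etpeeueepe", "etpeeuett", "etpueeapa", "etpueeptae"
Leaf count: 11

11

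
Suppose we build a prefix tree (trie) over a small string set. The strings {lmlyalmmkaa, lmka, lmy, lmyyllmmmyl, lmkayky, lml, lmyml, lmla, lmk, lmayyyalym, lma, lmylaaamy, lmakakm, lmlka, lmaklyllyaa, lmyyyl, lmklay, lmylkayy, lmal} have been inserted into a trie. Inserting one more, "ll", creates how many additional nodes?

1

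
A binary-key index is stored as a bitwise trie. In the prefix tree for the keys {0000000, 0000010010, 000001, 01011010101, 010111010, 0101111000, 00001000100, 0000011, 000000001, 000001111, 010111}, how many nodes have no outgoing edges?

7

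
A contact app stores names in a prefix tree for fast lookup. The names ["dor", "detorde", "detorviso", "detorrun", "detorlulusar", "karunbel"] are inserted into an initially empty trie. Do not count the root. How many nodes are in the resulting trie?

Trie structure (* marks end of a word):
(root)
├─ d
│  ├─ e
│  │  └─ t
│  │     └─ o
│  │        └─ r
│  │           ├─ d
│  │           │  └─ e *
│  │           ├─ l
│  │           │  └─ u
│  │           │     └─ l
│  │           │        └─ u
│  │           │           └─ s
│  │           │              └─ a
│  │           │                 └─ r *
│  │           ├─ r
│  │           │  └─ u
│  │           │     └─ n *
│  │           └─ v
│  │              └─ i
│  │                 └─ s
│  │                    └─ o *
│  └─ o
│     └─ r *
└─ k
   └─ a
      └─ r
         └─ u
            └─ n
               └─ b
                  └─ e
                     └─ l *
Counting every labelled node above: 31.

31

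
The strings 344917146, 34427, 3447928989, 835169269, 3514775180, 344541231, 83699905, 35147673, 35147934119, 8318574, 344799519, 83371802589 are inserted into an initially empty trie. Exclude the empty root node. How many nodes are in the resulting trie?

For each word, the new-node count is its length minus the longest prefix already in the trie:
  "344917146" → 9 new (3, 4, 4, 9, 1, 7, 1, 4, 6)
  "34427" → prefix "344" already present; 2 new (2, 7)
  "3447928989" → prefix "344" already present; 7 new (7, 9, 2, 8, 9, 8, 9)
  "835169269" → 9 new (8, 3, 5, 1, 6, 9, 2, 6, 9)
  "3514775180" → prefix "3" already present; 9 new (5, 1, 4, 7, 7, 5, 1, 8, 0)
  "344541231" → prefix "344" already present; 6 new (5, 4, 1, 2, 3, 1)
  "83699905" → prefix "83" already present; 6 new (6, 9, 9, 9, 0, 5)
  "35147673" → prefix "35147" already present; 3 new (6, 7, 3)
  "35147934119" → prefix "35147" already present; 6 new (9, 3, 4, 1, 1, 9)
  "8318574" → prefix "83" already present; 5 new (1, 8, 5, 7, 4)
  "344799519" → prefix "34479" already present; 4 new (9, 5, 1, 9)
  "83371802589" → prefix "83" already present; 9 new (3, 7, 1, 8, 0, 2, 5, 8, 9)
Total nodes = 9 + 2 + 7 + 9 + 9 + 6 + 6 + 3 + 6 + 5 + 4 + 9 = 75

75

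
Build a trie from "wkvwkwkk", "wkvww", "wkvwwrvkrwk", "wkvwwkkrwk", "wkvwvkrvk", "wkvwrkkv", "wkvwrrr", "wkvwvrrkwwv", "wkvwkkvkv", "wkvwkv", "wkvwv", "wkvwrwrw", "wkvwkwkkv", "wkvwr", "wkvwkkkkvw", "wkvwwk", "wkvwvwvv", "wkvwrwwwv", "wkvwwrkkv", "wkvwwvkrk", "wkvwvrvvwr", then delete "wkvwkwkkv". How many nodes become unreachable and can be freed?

1

A node on "wkvwkwkkv"'s path can go only if nothing else ends at it or branches off below it.
The suffix "v" (1 node) is used only by "wkvwkwkkv"; "wkvwkwkk" is itself a stored word, so pruning stops there.
Nodes removed: 1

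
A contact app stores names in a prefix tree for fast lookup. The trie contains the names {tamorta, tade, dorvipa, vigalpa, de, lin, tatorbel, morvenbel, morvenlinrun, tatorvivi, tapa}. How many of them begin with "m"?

Traverse to the node for "m", then collect every word in that subtree.
Words under "m": morvenbel, morvenlinrun
Count: 2

2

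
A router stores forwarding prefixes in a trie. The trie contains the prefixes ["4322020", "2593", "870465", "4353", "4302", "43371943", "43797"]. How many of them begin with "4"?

5

Filter for entries beginning with "4":
Words under "4": 4302, 4322020, 43371943, 4353, 43797
Count: 5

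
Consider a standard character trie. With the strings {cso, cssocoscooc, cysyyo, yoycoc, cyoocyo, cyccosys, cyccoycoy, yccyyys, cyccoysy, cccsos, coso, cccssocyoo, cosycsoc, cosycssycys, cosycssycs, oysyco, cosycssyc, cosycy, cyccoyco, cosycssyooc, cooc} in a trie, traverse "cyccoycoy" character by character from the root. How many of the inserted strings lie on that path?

2

Walk "cyccoycoy" from the root; an end-of-word marker is hit whenever a stored word is a prefix of "cyccoycoy".
Prefixes of the query that are stored words: "cyccoyco", "cyccoycoy"
Count: 2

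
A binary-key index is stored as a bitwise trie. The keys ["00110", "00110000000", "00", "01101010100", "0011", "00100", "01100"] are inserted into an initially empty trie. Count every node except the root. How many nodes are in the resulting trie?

For each word, the new-node count is its length minus the longest prefix already in the trie:
  "00110" → 5 new (0, 0, 1, 1, 0)
  "00110000000" → prefix "00110" already present; 6 new (0, 0, 0, 0, 0, 0)
  "00" → prefix "00" already present; 0 new (none)
  "01101010100" → prefix "0" already present; 10 new (1, 1, 0, 1, 0, 1, 0, 1, 0, 0)
  "0011" → prefix "0011" already present; 0 new (none)
  "00100" → prefix "001" already present; 2 new (0, 0)
  "01100" → prefix "0110" already present; 1 new (0)
Total nodes = 5 + 6 + 0 + 10 + 0 + 2 + 1 = 24

24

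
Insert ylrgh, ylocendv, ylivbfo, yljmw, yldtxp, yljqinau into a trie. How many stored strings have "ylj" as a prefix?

2

Filter for entries beginning with "ylj":
Words under "ylj": yljmw, yljqinau
Count: 2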